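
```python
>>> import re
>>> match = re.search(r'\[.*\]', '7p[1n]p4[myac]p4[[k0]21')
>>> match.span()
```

(2, 21)

`re.search` tries every starting position until one works.
The match spans [2:21] → '[1n]p4[myac]p4[[k0]'.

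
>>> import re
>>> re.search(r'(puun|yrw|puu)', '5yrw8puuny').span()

The match spans [1:4] → 'yrw'.

(1, 4)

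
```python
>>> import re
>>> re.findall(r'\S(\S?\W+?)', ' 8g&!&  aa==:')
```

['g&', '& ', 'a=', ':']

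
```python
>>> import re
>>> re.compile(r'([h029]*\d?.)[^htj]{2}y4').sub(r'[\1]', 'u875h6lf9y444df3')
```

'u875[h6l]44df3'

This matches zero or more of one of [h029], then optionally a digit, then any character (captured); then exactly 2 of any character except [htj], then the literal 'y4'.
The replacement refers to a captured group, so each match is rewritten using its own captured text.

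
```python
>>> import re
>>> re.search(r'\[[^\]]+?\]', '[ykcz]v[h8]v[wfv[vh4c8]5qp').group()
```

'[ykcz]'

`re.search` tries every starting position until one works.
The match spans [0:6] → '[ykcz]'.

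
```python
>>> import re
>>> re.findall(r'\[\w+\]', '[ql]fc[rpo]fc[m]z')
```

['[ql]', '[rpo]', '[m]']

Scanning left to right: at [0:4] → '[ql]'; at [6:11] → '[rpo]'; at [13:16] → '[m]'.
`findall` yields the raw match text (3 of them) because the pattern has no groups.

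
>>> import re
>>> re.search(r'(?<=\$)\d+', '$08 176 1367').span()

Lookahead/lookbehind check context without consuming it, so the matched span excludes the asserted characters.
Unlike `match`, `search` isn't anchored — it looks for the pattern anywhere in the string.
The match spans [1:3] → '08'.

(1, 3)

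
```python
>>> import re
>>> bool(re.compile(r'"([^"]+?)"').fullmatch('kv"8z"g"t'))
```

For `fullmatch`, every character of the input must be accounted for by the pattern.
Here the pattern can't cover the whole string, so the call returns None, and `bool(None)` is False.

False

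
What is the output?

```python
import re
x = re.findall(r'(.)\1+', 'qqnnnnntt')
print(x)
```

['q', 'n', 't']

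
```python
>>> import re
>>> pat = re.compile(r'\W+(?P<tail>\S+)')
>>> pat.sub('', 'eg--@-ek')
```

'eg'

This matches one or more of a non-word character; then one or more of a non-whitespace character (captured as 'tail').
Matches: at [2:8] → '--@-ek'.
Every occurrence is swapped for ''.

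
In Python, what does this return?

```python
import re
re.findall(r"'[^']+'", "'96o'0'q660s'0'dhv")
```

Scanning left to right: at [0:5] → "'96o'"; at [6:13] → "'q660s'".
`findall` yields the raw match text (2 of them) because the pattern has no groups.

["'96o'", "'q660s'"]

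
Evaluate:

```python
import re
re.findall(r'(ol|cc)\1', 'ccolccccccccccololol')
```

A backreference is literal: `\1` must see the identical characters the first group matched.
Scanning left to right: at [4:8] match 'cccc', group 1 = 'cc'; at [8:12] match 'cccc', group 1 = 'cc'; at [14:18] match 'olol', group 1 = 'ol'.
One capturing group, so `findall` returns just the captured substring from each match — 3 in all.

['cc', 'cc', 'ol']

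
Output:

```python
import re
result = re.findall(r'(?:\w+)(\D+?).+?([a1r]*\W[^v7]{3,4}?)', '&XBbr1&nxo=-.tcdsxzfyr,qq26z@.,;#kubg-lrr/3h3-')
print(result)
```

[('&', '=-.t'), (',', '@.,;'), ('-', 'rr/3h3')]

Pattern: one or more of a word character (non-capturing group); then one or more of a non-digit (lazy) (captured); then one or more of any character (lazy); then zero or more of one of [a1r], then a non-word character, then 3 to 4 of any character except [v7] (lazy) (captured).
The `?` after the quantifier makes it lazy — it takes as little as possible before letting the rest of the pattern try.
Scanning left to right: at [1:14] match 'XBbr1&nxo=-.t', groups = ('&', '=-.t'); at [14:32] match 'cdsxzfyr,qq26z@.,;', groups = (',', '@.,;'); at [33:45] match 'kubg-lrr/3h3', groups = ('-', 'rr/3h3').
`findall` packs the 2 group values into a tuple for every match.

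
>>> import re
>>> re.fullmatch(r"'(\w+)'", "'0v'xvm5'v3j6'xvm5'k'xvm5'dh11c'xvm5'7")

None

`re.fullmatch` is like wrapping the pattern in `^…$` (in single-line mode).
Here the pattern can't cover the whole string, so the call returns None.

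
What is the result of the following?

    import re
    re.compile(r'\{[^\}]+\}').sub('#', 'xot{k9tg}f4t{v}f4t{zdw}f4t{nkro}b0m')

'xot#f4t#f4t#f4t#b0m'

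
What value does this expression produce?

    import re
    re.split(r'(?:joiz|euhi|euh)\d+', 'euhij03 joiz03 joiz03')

['euhij03 ', ' ', '']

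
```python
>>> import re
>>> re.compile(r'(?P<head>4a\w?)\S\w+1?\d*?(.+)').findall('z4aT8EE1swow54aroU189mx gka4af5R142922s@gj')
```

Pattern: the literal '4a', then optionally a word character (captured as 'head'); then a non-whitespace character, then one or more of a word character; then optionally a literal '1', then zero or more of a digit (lazy); then one or more of any character (captured).
Multiple groups make `findall` return tuples — one 2-tuple for the one match.

[('4aT', ' gka4af5R142922s@gj')]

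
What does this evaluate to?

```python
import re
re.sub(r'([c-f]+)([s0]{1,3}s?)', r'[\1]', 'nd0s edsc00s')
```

'n[d] [ed][c]'

The pattern matches one or more of a character in [c-f] (captured); then 1 to 3 of one of [s0], then optionally a literal 's' (captured).
Matches: at [1:4] → 'd0s'; at [5:8] → 'eds'; at [8:12] → 'c00s'.
Each match is replaced using the text its own group 1 captured.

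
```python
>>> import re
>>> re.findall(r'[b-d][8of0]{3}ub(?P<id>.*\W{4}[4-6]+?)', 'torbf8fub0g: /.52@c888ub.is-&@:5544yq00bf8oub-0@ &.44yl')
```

This matches a character in [b-d], then exactly 3 of one of [8of0], then the literal 'ub'; then zero or more of any character, then exactly 4 of a non-word character, then one or more of a character in [4-6] (lazy) (captured as 'id').
Because the quantifier is non-greedy, it stops expanding at the earliest point where the rest of the pattern can succeed.
Scanning left to right: at [3:52] match 'bf8fub0g: /.52@c888ub.is-&@:5544yq00bf8oub-0@ &.4', group 1 = '0g: /.52@c888ub.is-&@:5544yq00bf8oub-0@ &.4'.
`findall` collects group 1 from the one match (1 total).

['0g: /.52@c888ub.is-&@:5544yq00bf8oub-0@ &.4']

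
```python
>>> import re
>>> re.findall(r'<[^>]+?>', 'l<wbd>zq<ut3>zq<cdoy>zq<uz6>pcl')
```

Walking the string: at [1:6] → '<wbd>'; at [8:13] → '<ut3>'; at [15:21] → '<cdoy>'; at [23:28] → '<uz6>'.
`findall` yields the raw match text (4 of them) because the pattern has no groups.

['<wbd>', '<ut3>', '<cdoy>', '<uz6>']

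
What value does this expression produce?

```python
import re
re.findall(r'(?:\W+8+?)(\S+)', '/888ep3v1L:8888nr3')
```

This matches one or more of a non-word character, then one or more of a literal '8' (lazy) (non-capturing group); then one or more of a non-whitespace character (captured).
Lazy quantifiers expand one character at a time until the remainder of the pattern can match.
Matches: at [0:18] match '/888ep3v1L:8888nr3', group 1 = '88ep3v1L:8888nr3'.
`findall` collects group 1 from the one match (1 total).

['88ep3v1L:8888nr3']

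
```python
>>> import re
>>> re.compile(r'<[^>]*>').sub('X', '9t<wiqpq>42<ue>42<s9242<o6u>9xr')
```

'9tX42X42X9xr'

Matches: at [2:9] → '<wiqpq>'; at [11:15] → '<ue>'; at [17:28] → '<s9242<o6u>'.
Each match is replaced by 'X'.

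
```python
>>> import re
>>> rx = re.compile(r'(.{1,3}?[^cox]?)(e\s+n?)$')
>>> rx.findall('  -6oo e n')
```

2 groups means the one result is a tuple of 2 captured strings — 1 here.

[('6oo ', 'e n')]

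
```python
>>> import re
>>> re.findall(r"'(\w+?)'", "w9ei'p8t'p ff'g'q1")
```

['p8t', 'g']

Walking the string: at [4:9] match "'p8t'", group 1 = 'p8t'; at [13:16] match "'g'", group 1 = 'g'.
Because there's exactly one group, `findall` drops the full match and keeps group 1 from each hit.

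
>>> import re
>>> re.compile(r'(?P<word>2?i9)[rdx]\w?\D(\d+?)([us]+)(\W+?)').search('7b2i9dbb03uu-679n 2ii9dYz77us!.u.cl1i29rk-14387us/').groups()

Pattern: optionally the literal '2', then the literal 'i9' (captured as 'word'); then one of [rdx], then optionally a word character, then a non-digit; then one or more of a digit (lazy) (captured); then one or more of one of [us] (captured); then one or more of a non-word character (lazy) (captured).
`search` walks the string left to right and returns the first match it finds.
The match spans [2:13] → '2i9dbb03uu-'.
Captured: group 1 = '2i9', group 2 = '03', group 3 = 'uu', group 4 = '-'.

('2i9', '03', 'uu', '-')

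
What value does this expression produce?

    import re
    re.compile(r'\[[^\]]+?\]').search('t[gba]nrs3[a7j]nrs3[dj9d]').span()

The match spans [1:6] → '[gba]'.

(1, 6)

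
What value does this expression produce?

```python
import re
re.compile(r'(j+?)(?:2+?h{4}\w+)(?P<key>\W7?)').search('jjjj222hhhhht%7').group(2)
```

'%7'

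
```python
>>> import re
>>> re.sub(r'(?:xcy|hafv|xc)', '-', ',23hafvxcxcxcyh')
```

',23----h'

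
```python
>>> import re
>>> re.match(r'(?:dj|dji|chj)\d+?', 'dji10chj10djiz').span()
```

(0, 4)

`re.match` won't scan ahead — the pattern has to work from the very first character.
The match spans [0:4] → 'dji1'.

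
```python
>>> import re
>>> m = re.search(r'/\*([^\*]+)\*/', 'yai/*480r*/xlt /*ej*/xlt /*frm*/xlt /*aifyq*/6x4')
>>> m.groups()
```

The match spans [3:11] → '/*480r*/'.
Captured: group 1 = '480r'.

('480r',)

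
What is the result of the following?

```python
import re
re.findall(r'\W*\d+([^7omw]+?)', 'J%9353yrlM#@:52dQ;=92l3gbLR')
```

This matches zero or more of a non-word character, then one or more of a digit; then one or more of any character except [7omw] (lazy) (captured).
With the lazy modifier that quantifier settles for the fewest repetitions that let the rest of the pattern succeed (the atoms after it are unaffected and can still be greedy).
Walking the string: at [1:7] match '%9353y', group 1 = 'y'; at [10:16] match '#@:52d', group 1 = 'd'; at [17:22] match ';=92l', group 1 = 'l'; at [22:24] match '3g', group 1 = 'g'.
Because there's exactly one group, `findall` drops the full match and keeps group 1 from each hit.

['y', 'd', 'l', 'g']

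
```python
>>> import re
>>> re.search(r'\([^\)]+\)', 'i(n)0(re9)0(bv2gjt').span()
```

(1, 4)

The match spans [1:4] → '(n)'.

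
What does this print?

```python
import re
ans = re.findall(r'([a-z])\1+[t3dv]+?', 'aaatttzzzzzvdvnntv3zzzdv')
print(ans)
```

`\1` has to match the exact text group 1 already captured.
Walking the string: at [0:4] match 'aaat', group 1 = 'a'; at [6:12] match 'zzzzzv', group 1 = 'z'; at [14:17] match 'nnt', group 1 = 'n'; at [19:23] match 'zzzd', group 1 = 'z'.
One capturing group, so `findall` returns just the captured substring from each match — 4 in all.

['a', 'z', 'n', 'z']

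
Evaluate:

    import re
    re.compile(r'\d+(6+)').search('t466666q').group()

'466666'

The match spans [1:7] → '466666'.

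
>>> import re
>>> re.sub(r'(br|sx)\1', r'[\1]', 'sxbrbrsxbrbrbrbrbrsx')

A backreference is literal: `\1` must see the identical characters the first group matched.
Matches: at [2:6] → 'brbr'; at [8:12] → 'brbr'; at [12:16] → 'brbr'.
The replacement refers to a captured group, so each match is rewritten using its own captured text.

'sx[br]sx[br][br]brsx'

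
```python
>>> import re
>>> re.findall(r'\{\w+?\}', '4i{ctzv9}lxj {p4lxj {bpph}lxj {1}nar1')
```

Matches: at [2:9] → '{ctzv9}'; at [20:26] → '{bpph}'; at [30:33] → '{1}'.
Since nothing is captured, `findall` lists the 3 matched substrings directly.

['{ctzv9}', '{bpph}', '{1}']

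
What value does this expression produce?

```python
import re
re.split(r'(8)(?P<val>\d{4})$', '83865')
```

['', '8', '3865', '']

`re.split` interleaves the captured-group text with the surrounding fragments.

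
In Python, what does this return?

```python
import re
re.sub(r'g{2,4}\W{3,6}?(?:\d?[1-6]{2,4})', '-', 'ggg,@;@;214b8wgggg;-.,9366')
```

'-b8w-'

The pattern matches 2 to 4 of the literal 'g', then 3 to 6 of a non-word character (lazy); then optionally a digit, then 2 to 4 of a character in [1-6] (non-capturing group).
`sub` substitutes '-' at each match site.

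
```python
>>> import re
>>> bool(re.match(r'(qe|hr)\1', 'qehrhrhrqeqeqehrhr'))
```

`re.match` only tries the pattern at the start of the string.
Here the string doesn't start with a match, so the call returns None, and `bool(None)` is False.

False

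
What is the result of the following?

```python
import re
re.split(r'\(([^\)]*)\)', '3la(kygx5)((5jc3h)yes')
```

['3la', 'kygx5', '', '(5jc3h', 'yes']

Because the pattern has a capturing group, `split` also inserts each captured text between the pieces.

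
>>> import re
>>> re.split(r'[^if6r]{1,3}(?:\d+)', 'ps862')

This matches 1 to 3 of any character except [if6r]; then one or more of a digit (non-capturing group).
Matches to split on: at [0:5] → 'ps862'.
The string is cut at each match, leaving 2 pieces.

['', '']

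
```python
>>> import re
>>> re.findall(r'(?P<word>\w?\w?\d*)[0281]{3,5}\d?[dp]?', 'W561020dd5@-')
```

The pattern matches optionally a word character, then optionally a word character, then zero or more of a digit (captured as 'word'); then 3 to 5 of one of [0281], then optionally a digit, then optionally one of [dp].
Scanning left to right: at [0:8] match 'W561020d', group 1 = 'W561'.
One capturing group, so `findall` returns just the captured substring from the one match — 1 in all.

['W561']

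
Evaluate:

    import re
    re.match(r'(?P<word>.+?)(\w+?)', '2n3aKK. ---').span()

(0, 2)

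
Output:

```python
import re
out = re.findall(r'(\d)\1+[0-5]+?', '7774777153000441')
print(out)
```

A backreference is literal: `\1` must see the identical characters the first group matched.
One capturing group, so `findall` returns just the captured substring from each match — 3 in all.

['7', '7', '0']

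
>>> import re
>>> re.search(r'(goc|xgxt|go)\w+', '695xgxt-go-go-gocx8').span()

(14, 19)

The match spans [14:19] → 'gocx8'.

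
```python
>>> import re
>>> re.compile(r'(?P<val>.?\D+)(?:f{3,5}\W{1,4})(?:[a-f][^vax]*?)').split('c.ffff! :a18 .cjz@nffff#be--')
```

The pattern matches optionally any character, then one or more of a non-digit (captured as 'val'); then 3 to 5 of the literal 'f', then 1 to 4 of a non-word character (non-capturing group); then a character in [a-f], then zero or more of any character except [vax] (lazy) (non-capturing group).
The `?` after the quantifier makes it lazy — it takes as little as possible before letting the rest of the pattern try.
Matches to split on: at [0:10] → 'c.ffff! :a'; at [11:25] → '8 .cjz@nffff#b'.
Because the pattern has a capturing group, `split` also inserts each captured text between the pieces.

['', 'c.f', '1', '8 .cjz@nf', 'e--']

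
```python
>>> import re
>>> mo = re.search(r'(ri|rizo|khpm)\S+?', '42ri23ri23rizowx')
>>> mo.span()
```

(2, 5)

The match spans [2:5] → 'ri2'.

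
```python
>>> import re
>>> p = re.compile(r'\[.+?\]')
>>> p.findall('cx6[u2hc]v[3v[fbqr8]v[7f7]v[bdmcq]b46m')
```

No capturing groups, so `findall` returns the 4 full match strings.

['[u2hc]', '[3v[fbqr8]', '[7f7]', '[bdmcq]']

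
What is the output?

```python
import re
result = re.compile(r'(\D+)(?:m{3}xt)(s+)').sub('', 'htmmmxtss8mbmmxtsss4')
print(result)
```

8mbmmxtsss4

This matches one or more of a non-digit (captured); then exactly 3 of the literal 'm', then the literal 'xt' (non-capturing group); then one or more of a literal 's' (captured).
Matches: at [0:9] → 'htmmmxtss'.
`sub` substitutes '' at each match site.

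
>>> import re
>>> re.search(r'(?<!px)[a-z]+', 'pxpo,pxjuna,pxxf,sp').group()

'pxpo'

Because the assertion is negative and zero-width, positions next to the forbidden text are skipped.
The match spans [0:4] → 'pxpo'.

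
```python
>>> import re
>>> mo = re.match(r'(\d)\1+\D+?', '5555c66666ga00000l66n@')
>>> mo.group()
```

'5555c'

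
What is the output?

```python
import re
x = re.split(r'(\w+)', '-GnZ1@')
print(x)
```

['-', 'GnZ1', '@']

The pattern matches one or more of a word character (captured).
Matches to split on: at [1:5] → 'GnZ1'.
The group in the pattern means `split` returns the separators' captures alongside the pieces.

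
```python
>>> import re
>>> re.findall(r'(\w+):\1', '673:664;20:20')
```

['20']

After group 1 captures some text, `\1` only succeeds where that same text appears again.
Scanning left to right: at [8:13] match '20:20', group 1 = '20'.
One capturing group, so `findall` returns just the captured substring from the one match — 1 in all.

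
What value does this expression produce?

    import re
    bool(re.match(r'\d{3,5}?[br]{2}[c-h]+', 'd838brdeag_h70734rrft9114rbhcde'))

False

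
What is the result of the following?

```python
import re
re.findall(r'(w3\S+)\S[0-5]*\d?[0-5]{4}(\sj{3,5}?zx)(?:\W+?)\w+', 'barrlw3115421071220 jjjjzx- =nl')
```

[('w31154210', ' jjjjzx')]

Pattern: the literal 'w3', then one or more of a non-whitespace character (captured); then a non-whitespace character, then zero or more of a character in [0-5]; then optionally a digit, then exactly 4 of a character in [0-5]; then whitespace, then 3 to 5 of the literal 'j' (lazy), then the literal 'zx' (captured); then one or more of a non-word character (lazy) (non-capturing group); then one or more of a word character.
`findall` packs the 2 group values into a tuple for every match.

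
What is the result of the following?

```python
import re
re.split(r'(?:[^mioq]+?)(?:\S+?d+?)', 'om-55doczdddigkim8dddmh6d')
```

Because the quantifier is non-greedy, it stops expanding at the earliest point where the rest of the pattern can succeed.
Each match becomes a cut point; 5 segments remain.

['om', 'o', '', '', '']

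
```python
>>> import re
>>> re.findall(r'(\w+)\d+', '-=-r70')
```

['r7']

One capturing group, so `findall` returns just the captured substring from the one match — 1 in all.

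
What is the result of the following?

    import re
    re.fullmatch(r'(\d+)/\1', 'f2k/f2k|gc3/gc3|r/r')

None

After group 1 captures some text, `\1` only succeeds where that same text appears again.
`fullmatch` succeeds only if the pattern covers the string from start to end.
Here there's no way to consume every character, so the call returns None.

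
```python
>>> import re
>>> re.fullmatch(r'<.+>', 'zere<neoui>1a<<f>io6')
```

None

`re.fullmatch` is like wrapping the pattern in `^…$` (in single-line mode).
Here the string isn't matched end-to-end, so the call returns None.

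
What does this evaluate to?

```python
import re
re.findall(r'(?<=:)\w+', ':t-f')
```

Lookahead/lookbehind check context without consuming it, so the matched span excludes the asserted characters.
Scanning left to right: at [1:2] → 't'.
Since nothing is captured, `findall` lists the 1 matched substring directly.

['t']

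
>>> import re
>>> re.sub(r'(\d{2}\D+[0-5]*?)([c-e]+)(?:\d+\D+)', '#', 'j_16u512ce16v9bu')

'j_#9bu'

This matches exactly 2 of a digit, then one or more of a non-digit, then zero or more of a character in [0-5] (lazy) (captured); then one or more of a character in [c-e] (captured); then one or more of a digit, then one or more of a non-digit (non-capturing group).
Matches: at [2:13] → '16u512ce16v'.
Every occurrence is swapped for '#'.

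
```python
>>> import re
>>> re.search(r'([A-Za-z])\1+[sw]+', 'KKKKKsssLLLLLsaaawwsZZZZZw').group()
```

'KKKKKsss'

A backreference is literal: `\1` must see the identical characters the first group matched.
The match spans [0:8] → 'KKKKKsss'.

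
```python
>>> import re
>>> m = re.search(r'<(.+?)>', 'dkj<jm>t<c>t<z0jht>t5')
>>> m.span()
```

The match spans [3:7] → '<jm>'.

(3, 7)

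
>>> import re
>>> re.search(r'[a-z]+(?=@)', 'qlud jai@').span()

(5, 8)

The `(?=…)`/`(?<=…)` assertion just peeks at neighbouring text; it doesn't advance the match position.
Unlike `match`, `search` isn't anchored — it looks for the pattern anywhere in the string.
The match spans [5:8] → 'jai'.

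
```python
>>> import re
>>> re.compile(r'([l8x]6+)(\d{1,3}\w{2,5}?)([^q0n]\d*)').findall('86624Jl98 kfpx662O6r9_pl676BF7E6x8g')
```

With the lazy modifier that quantifier settles for the fewest repetitions that let the rest of the pattern succeed (the atoms after it are unaffected and can still be greedy).
With 3 capturing groups, `findall` returns a 3-tuple per match.

[('866', '24Jl', '98'), ('x66', '2O6', 'r9'), ('l6', '76BF', '7')]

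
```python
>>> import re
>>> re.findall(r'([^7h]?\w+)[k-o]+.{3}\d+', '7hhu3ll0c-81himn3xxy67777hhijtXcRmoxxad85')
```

['7hhu3l']

`findall` collects group 1 from the one match (1 total).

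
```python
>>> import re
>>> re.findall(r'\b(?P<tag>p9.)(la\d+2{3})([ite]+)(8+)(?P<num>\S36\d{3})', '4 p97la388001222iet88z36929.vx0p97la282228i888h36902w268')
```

[('p97', 'la388001222', 'iet', '88', 'z36929')]

This matches a word boundary (`\b`, zero-width); then the literal 'p9', then any character (captured as 'tag'); then the literal 'la', then one or more of a digit, then exactly 3 of the literal '2' (captured); then one or more of one of [ite] (captured); then one or more of a literal '8' (captured); then a non-whitespace character, then the literal '36', then exactly 3 of a digit (captured as 'num').
5 groups means the one result is a tuple of 5 captured strings — 1 here.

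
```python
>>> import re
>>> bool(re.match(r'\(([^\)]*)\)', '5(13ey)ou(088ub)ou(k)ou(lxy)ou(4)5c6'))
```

False

`re.match` won't scan ahead — the pattern has to work from the very first character.
Here the pattern fails at index 0, so the call returns None, and `bool(None)` is False.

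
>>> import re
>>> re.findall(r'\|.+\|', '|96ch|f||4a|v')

['|96ch|f||4a|']

With no groups in the pattern, `findall` gives back each whole match — 1 here.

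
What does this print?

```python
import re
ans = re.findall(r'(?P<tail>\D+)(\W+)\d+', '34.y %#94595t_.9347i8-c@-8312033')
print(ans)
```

[('.y %', '#'), ('t_', '.'), ('-c@', '-')]

`findall` packs the 2 group values into a tuple for every match.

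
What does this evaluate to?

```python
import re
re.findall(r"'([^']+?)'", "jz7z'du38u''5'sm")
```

['du38u', '5']

One capturing group, so `findall` returns just the captured substring from each match — 2 in all.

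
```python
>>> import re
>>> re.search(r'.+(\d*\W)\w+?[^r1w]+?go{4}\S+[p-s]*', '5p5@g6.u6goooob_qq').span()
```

This matches one or more of any character; then zero or more of a digit, then a non-word character (captured); then one or more of a word character (lazy), then one or more of any character except [r1w] (lazy), then the literal 'g'; then exactly 4 of a literal 'o', then one or more of a non-whitespace character, then zero or more of a character in [p-s].
`re.search` scans for the first position where the pattern succeeds.
The match spans [0:18] → '5p5@g6.u6goooob_qq'.
Captured: group 1 = '.'.

(0, 18)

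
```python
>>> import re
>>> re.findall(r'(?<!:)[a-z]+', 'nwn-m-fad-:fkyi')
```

The negative lookaround is zero-width — it rules out positions where the adjacent text would match, without consuming anything.
With no groups in the pattern, `findall` gives back each whole match — 4 here.

['nwn', 'm', 'fad', 'kyi']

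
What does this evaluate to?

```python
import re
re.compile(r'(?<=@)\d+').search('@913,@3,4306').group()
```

The lookaround is zero-width — it requires the adjacent text to match without consuming it, so the asserted text isn't part of the match.
`search` walks the string left to right and returns the first match it finds.
The match spans [1:4] → '913'.

'913'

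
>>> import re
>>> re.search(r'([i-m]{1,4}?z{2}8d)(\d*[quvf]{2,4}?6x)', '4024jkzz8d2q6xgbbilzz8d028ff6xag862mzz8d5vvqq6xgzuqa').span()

(17, 30)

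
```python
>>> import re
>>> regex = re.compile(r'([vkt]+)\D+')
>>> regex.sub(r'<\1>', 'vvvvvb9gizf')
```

'<vvvvv>9gizf'

The pattern matches one or more of one of [vkt] (captured); then one or more of a non-digit.
`\1` in the replacement pulls in group 1's text for each match.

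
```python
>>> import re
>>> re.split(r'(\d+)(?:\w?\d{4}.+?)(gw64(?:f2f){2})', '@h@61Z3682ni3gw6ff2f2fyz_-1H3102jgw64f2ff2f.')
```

Pattern: one or more of a digit (captured); then optionally a word character, then exactly 4 of a digit, then one or more of any character (lazy) (non-capturing group); then the literal 'gw', then the literal '64', then the literal 'f2f' repeated 2 times (captured).
Matches to split on: at [3:43] → '61Z3682ni3gw6ff2f2fyz_-1H3102jgw64f2ff2f'.
With a capturing group present, the delimiter's captured portion is kept in the result list.

['@h@', '61', 'gw64f2ff2f', '.']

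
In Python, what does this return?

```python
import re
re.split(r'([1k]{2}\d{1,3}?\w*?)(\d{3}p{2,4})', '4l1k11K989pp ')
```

['4l', '1k11K', '989pp', ' ']

The group in the pattern means `split` returns the separators' captures alongside the pieces.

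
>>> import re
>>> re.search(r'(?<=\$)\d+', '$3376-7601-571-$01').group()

'3376'

The lookaround is zero-width — it requires the adjacent text to match without consuming it, so the asserted text isn't part of the match.
`search` walks the string left to right and returns the first match it finds.
The match spans [1:5] → '3376'.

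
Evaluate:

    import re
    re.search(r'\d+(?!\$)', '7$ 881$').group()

'88'

A negative assertion filters positions out without eating any characters.
`re.search` scans for the first position where the pattern succeeds.
The match spans [3:5] → '88'.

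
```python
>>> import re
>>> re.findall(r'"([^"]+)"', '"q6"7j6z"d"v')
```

Walking the string: at [0:4] match '"q6"', group 1 = 'q6'; at [8:11] match '"d"', group 1 = 'd'.
With a single group, `findall` returns only what that group captured — 2 items.

['q6', 'd']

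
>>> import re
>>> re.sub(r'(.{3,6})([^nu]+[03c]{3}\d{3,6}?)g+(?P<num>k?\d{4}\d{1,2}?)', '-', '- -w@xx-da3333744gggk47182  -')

Each match is replaced by '-'.

'-  -'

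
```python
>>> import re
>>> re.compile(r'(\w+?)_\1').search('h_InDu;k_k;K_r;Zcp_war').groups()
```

After group 1 captures some text, `\1` only succeeds where that same text appears again.
`search` walks the string left to right and returns the first match it finds.
The match spans [7:10] → 'k_k'.
Captured: group 1 = 'k'.

('k',)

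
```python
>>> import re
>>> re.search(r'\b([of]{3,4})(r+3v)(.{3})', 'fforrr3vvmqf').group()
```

Pattern: a word boundary (`\b`, zero-width); then 3 to 4 of one of [of] (captured); then one or more of a literal 'r', then the literal '3v' (captured); then exactly 3 of any character (captured).
`re.search` scans for the first position where the pattern succeeds.
The match spans [0:11] → 'fforrr3vvmq'.
Captured: group 1 = 'ffo', group 2 = 'rrr3v', group 3 = 'vmq'.

'fforrr3vvmq'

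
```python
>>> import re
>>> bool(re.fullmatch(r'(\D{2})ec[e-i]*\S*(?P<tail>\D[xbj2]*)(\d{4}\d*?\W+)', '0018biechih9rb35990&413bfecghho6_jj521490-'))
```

False

Pattern: exactly 2 of a non-digit (captured); then the literal 'ec', then zero or more of a character in [e-i], then zero or more of a non-whitespace character; then a non-digit, then zero or more of one of [xbj2] (captured as 'tail'); then exactly 4 of a digit, then zero or more of a digit (lazy), then one or more of a non-word character (captured).
For `fullmatch`, every character of the input must be accounted for by the pattern.
Here the string isn't matched end-to-end, so the call returns None, and `bool(None)` is False.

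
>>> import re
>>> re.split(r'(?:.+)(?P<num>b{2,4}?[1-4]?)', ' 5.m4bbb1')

Pattern: one or more of any character (non-capturing group); then 2 to 4 of the literal 'b' (lazy), then optionally a character in [1-4] (captured as 'num').
Matches to split on: at [0:9] → ' 5.m4bbb1'.
Because the pattern has a capturing group, `split` also inserts each captured text between the pieces.

['', 'bb1', '']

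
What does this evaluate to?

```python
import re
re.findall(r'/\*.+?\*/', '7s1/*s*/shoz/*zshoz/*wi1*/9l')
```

['/*s*/', '/*zshoz/*wi1*/']

The `?` after the quantifier makes it lazy — it takes as little as possible before letting the rest of the pattern try.
Matches: at [3:8] → '/*s*/'; at [12:26] → '/*zshoz/*wi1*/'.
With no groups in the pattern, `findall` gives back each whole match — 2 here.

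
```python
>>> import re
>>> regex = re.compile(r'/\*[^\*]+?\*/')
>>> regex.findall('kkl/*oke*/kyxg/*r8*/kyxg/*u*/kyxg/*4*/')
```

Scanning left to right: at [3:10] → '/*oke*/'; at [14:20] → '/*r8*/'; at [24:29] → '/*u*/'; at [33:38] → '/*4*/'.
`findall` yields the raw match text (4 of them) because the pattern has no groups.

['/*oke*/', '/*r8*/', '/*u*/', '/*4*/']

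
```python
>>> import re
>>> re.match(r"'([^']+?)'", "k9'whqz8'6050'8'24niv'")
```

`re.match` only tries the pattern at the start of the string.
Here position 0 doesn't satisfy it, so the call returns None.

None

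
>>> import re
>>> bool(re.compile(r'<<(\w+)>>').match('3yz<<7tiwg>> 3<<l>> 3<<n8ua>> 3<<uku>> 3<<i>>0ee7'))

False

With `match`, the pattern is implicitly anchored at the beginning.
Here the pattern fails at index 0, so the call returns None, and `bool(None)` is False.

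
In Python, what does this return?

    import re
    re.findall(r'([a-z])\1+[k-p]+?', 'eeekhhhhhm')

`\1` has to match the exact text group 1 already captured.
One capturing group, so `findall` returns just the captured substring from each match — 2 in all.

['e', 'h']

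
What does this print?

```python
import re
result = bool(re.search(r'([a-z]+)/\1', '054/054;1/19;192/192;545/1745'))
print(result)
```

The backreference `\1` re-matches whatever the first group consumed, character for character.
`re.search` tries every starting position until one works.
Here no position works, so the call returns None, and `bool(None)` is False.

False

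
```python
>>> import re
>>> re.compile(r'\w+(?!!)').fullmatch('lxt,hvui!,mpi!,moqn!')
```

The negative lookahead/lookbehind blocks any match where the forbidden context is present.
For `fullmatch`, every character of the input must be accounted for by the pattern.
Here the string isn't matched end-to-end, so the call returns None.

None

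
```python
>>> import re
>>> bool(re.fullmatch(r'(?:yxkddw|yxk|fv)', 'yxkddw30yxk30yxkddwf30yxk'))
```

`re.fullmatch` requires the pattern to consume the entire string.
Here the string isn't matched end-to-end, so the call returns None, and `bool(None)` is False.

False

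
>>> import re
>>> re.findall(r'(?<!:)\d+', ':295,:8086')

The negative lookaround is zero-width — it rules out positions where the adjacent text would match, without consuming anything.
With no groups in the pattern, `findall` gives back each whole match — 2 here.

['95', '086']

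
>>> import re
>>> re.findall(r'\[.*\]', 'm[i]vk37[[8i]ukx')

['[i]vk37[[8i]']

`findall` yields the raw match text (1 of them) because the pattern has no groups.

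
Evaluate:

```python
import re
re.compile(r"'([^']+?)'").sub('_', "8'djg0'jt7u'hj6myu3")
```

Matches: at [1:7] → "'djg0'".
`sub` substitutes '_' at each match site.

"8_jt7u'hj6myu3"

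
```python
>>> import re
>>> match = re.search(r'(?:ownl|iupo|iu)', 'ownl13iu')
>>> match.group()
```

'ownl'

The match spans [0:4] → 'ownl'.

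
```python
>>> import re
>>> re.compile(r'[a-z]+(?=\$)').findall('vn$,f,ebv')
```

The lookaround is zero-width — it requires the adjacent text to match without consuming it, so the asserted text isn't part of the match.
With no groups in the pattern, `findall` gives back each whole match — 1 here.

['vn']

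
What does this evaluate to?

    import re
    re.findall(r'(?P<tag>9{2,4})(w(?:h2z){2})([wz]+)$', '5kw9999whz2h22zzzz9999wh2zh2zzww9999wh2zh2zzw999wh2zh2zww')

This matches 2 to 4 of a literal '9' (captured as 'tag'); then the literal 'w', then the literal 'h2z' repeated 2 times (captured); then one or more of one of [wz] (captured); then anchored at the end.
Scanning left to right: at [45:57] match '999wh2zh2zww', groups = ('999', 'wh2zh2z', 'ww').
3 groups means the one result is a tuple of 3 captured strings — 1 here.

[('999', 'wh2zh2z', 'ww')]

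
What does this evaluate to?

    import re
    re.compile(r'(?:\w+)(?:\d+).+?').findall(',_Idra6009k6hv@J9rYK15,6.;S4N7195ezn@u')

['_Idra6009k6h', 'J9rYK15,', 'S4N7195e']

`findall` yields the raw match text (3 of them) because the pattern has no groups.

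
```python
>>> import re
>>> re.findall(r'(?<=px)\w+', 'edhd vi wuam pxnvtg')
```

The `(?=…)`/`(?<=…)` assertion just peeks at neighbouring text; it doesn't advance the match position.
Matches: at [15:19] → 'nvtg'.
With no groups in the pattern, `findall` gives back each whole match — 1 here.

['nvtg']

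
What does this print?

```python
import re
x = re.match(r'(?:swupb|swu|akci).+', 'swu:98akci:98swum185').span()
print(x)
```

(0, 20)

`re.match` won't scan ahead — the pattern has to work from the very first character.
The match spans [0:20] → 'swu:98akci:98swum185'.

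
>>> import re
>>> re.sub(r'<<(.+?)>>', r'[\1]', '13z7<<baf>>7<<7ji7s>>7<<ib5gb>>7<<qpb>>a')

'13z7[baf]7[7ji7s]7[ib5gb]7[qpb]a'

Matches: at [4:11] → '<<baf>>'; at [12:21] → '<<7ji7s>>'; at [22:31] → '<<ib5gb>>'; at [32:39] → '<<qpb>>'.
Each match is replaced using the text its own group 1 captured.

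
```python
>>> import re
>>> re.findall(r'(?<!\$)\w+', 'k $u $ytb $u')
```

The negative lookahead/lookbehind blocks any match where the forbidden context is present.
With no groups in the pattern, `findall` gives back each whole match — 2 here.

['k', 'tb']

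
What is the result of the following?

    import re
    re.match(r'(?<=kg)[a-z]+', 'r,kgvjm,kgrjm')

None

The `(?=…)`/`(?<=…)` assertion just peeks at neighbouring text; it doesn't advance the match position.
`re.match` won't scan ahead — the pattern has to work from the very first character.
Here position 0 doesn't satisfy it, so the call returns None.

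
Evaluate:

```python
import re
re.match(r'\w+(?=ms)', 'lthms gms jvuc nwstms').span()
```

(0, 3)

`re.match` only tries the pattern at the start of the string.
The match spans [0:3] → 'lth'.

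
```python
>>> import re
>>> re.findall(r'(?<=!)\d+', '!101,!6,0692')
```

The positive lookaround only admits positions where the adjacent text matches; those characters stay outside the span.
With no groups in the pattern, `findall` gives back each whole match — 2 here.

['101', '6']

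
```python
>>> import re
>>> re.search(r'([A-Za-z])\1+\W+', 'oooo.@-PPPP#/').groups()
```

After group 1 captures some text, `\1` only succeeds where that same text appears again.
Unlike `match`, `search` isn't anchored — it looks for the pattern anywhere in the string.
The match spans [0:7] → 'oooo.@-'.
Captured: group 1 = 'o'.

('o',)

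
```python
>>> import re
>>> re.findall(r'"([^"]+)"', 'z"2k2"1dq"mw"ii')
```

['2k2', 'mw']

Because there's exactly one group, `findall` drops the full match and keeps group 1 from each hit.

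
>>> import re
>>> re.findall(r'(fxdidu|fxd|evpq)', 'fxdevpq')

['fxd', 'evpq']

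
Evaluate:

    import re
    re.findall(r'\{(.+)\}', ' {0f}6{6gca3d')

['0f']

One capturing group, so `findall` returns just the captured substring from the one match — 1 in all.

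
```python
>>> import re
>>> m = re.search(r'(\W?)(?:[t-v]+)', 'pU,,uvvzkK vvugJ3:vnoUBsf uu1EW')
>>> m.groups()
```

(',',)

The pattern matches optionally a non-word character (captured); then one or more of a character in [t-v] (non-capturing group).
`re.search` scans for the first position where the pattern succeeds.
The match spans [3:7] → ',uvv'.
Captured: group 1 = ','.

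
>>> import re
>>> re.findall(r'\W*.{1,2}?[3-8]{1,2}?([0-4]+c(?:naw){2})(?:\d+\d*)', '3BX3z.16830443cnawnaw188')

The pattern matches zero or more of a non-word character, then 1 to 2 of any character (lazy), then 1 to 2 of a character in [3-8] (lazy); then one or more of a character in [0-4], then the literal 'c', then the literal 'naw' repeated 2 times (captured); then one or more of a digit, then zero or more of a digit (non-capturing group).
Walking the string: at [5:24] match '.16830443cnawnaw188', group 1 = '30443cnawnaw'.
One capturing group, so `findall` returns just the captured substring from the one match — 1 in all.

['30443cnawnaw']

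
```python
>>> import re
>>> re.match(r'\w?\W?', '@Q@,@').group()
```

'@'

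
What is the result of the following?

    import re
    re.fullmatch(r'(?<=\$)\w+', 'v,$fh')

None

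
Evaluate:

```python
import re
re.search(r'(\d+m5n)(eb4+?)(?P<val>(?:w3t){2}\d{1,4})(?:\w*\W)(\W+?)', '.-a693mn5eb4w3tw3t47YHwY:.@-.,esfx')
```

Pattern: one or more of a digit, then the literal 'm5n' (captured); then the literal 'eb', then one or more of a literal '4' (lazy) (captured); then the literal 'w3t' repeated 2 times, then 1 to 4 of a digit (captured as 'val'); then zero or more of a word character, then a non-word character (non-capturing group); then one or more of a non-word character (lazy) (captured).
`search` walks the string left to right and returns the first match it finds.
Here no position works, so the call returns None.

None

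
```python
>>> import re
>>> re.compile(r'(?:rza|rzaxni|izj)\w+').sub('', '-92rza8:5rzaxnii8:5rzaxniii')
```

'-92:5:5'

Each match is replaced by ''.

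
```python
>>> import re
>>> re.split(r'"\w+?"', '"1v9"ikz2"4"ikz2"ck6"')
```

['', 'ikz2', 'ikz2', '']

Matches to split on: at [0:5] → '"1v9"'; at [9:12] → '"4"'; at [16:21] → '"ck6"'.
Splitting on the pattern gives 4 pieces.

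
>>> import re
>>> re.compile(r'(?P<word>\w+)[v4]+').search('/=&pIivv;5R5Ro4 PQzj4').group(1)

This matches one or more of a word character (captured as 'word'); then one or more of one of [v4].
Unlike `match`, `search` isn't anchored — it looks for the pattern anywhere in the string.
The match spans [3:8] → 'pIivv'.
Captured: group 1 = 'pIiv'.

'pIiv'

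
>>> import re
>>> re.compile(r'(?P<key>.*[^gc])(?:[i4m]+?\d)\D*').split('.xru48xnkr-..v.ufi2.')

This matches zero or more of any character, then any character except [gc] (captured as 'key'); then one or more of one of [i4m] (lazy), then a digit (non-capturing group); then zero or more of a non-digit.
Matches to split on: at [0:20] → '.xru48xnkr-..v.ufi2.'.
`re.split` interleaves the captured-group text with the surrounding fragments.

['', '.xru48xnkr-..v.uf', '']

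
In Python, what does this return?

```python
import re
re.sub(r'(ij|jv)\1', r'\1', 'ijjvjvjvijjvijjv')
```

'ijjvjvijjvijjv'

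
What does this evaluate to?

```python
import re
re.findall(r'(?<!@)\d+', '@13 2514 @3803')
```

['3', '2514', '803']

The negative lookahead/lookbehind blocks any match where the forbidden context is present.
With no groups in the pattern, `findall` gives back each whole match — 3 here.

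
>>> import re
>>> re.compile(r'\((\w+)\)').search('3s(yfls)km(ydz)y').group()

The match spans [2:8] → '(yfls)'.

'(yfls)'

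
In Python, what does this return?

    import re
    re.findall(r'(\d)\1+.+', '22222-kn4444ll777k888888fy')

['2']

The backreference `\1` re-matches whatever the first group consumed, character for character.
Scanning left to right: at [0:26] match '22222-kn4444ll777k888888fy', group 1 = '2'.
One capturing group, so `findall` returns just the captured substring from the one match — 1 in all.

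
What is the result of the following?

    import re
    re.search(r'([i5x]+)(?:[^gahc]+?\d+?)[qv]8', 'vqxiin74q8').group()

'xiin74q8'

This matches one or more of one of [i5x] (captured); then one or more of any character except [gahc] (lazy), then one or more of a digit (lazy) (non-capturing group); then one of [qv], then the literal '8'.
The match spans [2:10] → 'xiin74q8'.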